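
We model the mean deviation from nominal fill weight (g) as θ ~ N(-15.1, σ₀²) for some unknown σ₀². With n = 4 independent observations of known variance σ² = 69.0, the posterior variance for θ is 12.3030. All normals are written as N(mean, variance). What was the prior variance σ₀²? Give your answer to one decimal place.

σ₀² = 42.9

Posterior precision equals prior precision plus data precision: 1/σ_n² = 1/σ₀² + n/σ².
So 1/σ₀² = 1/12.3030 − 4/69.0 = 0.081281 − 0.057971 = 0.023310.
Hence σ₀² = 1/0.023310 ≈ 42.9.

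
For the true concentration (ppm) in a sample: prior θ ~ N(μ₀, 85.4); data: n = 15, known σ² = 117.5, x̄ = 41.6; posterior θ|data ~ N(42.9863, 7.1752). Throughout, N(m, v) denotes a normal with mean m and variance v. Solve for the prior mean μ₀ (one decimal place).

The posterior mean is a precision-weighted average: μ_n = (τ₀μ₀ + τ_data·x̄)/(τ₀+τ_data), with τ₀=1/σ₀² and τ_data=n/σ².
Here τ₀ = 1/85.4 = 0.011710 and τ_data = 15/117.5 = 0.127660, so τ_n = 0.139370.
Rearranging for μ₀: μ₀ = (μ_n·τ_n − τ_data·x̄)/τ₀ = (42.9863·0.139370 − 0.127660·41.6) / 0.011710 = 0.680345/0.011710 ≈ 58.1.

μ₀ = 58.1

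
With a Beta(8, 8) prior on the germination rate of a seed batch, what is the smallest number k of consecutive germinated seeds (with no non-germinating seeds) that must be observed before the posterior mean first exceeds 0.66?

k = 8

After k germinated seeds and 0 non-germinating seeds the posterior is Beta(8+k, 8), with mean (8+k)/(8+8+k).
Set (8+k)/(16+k) > 0.66 and solve: k > (0.66·16 − 8)/(1 − 0.66) = 7.529.
The smallest integer exceeding 7.529 is 8.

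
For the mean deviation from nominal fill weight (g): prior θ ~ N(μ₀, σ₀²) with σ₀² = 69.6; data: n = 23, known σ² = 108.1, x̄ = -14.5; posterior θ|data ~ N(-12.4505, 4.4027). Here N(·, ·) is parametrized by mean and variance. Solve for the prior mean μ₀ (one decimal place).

μ₀ = 17.9

The posterior mean is a precision-weighted average: μ_n = (τ₀μ₀ + τ_data·x̄)/(τ₀+τ_data), with τ₀=1/σ₀² and τ_data=n/σ².
Here τ₀ = 1/69.6 = 0.014368 and τ_data = 23/108.1 = 0.212766, so τ_n = 0.227134.
Rearranging for μ₀: μ₀ = (μ_n·τ_n − τ_data·x̄)/τ₀ = (-12.4505·0.227134 − 0.212766·-14.5) / 0.014368 = 0.257175/0.014368 ≈ 17.9.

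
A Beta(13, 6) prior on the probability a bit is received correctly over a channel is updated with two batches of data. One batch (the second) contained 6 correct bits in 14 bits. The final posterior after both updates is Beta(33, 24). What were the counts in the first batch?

Because Beta–binomial updating is additive in the counts, the combined data contributed (α_post−α_prior, β_post−β_prior) successes and failures.
Total across both batches: 33−13=20 correct bits, 24−6=18 errors.
Subtract the second batch: 20−6=14 correct bits and 18−8=10 errors.

14 correct bits and 10 errors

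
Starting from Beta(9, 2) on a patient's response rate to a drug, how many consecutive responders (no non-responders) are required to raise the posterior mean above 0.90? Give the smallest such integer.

After k responders and 0 non-responders the posterior is Beta(9+k, 2), with mean (9+k)/(9+2+k).
Set (9+k)/(11+k) > 0.90 and solve: k > (0.90·11 − 9)/(1 − 0.90) = 9.000.
The smallest integer exceeding 9.000 is 10, and checking k=10: (19)/(21) = 0.9048 > 0.90.

k = 10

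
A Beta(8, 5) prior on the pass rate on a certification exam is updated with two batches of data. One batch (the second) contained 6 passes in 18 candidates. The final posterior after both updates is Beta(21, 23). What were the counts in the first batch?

Because Beta–binomial updating is additive in the counts, the combined data contributed (α_post−α_prior, β_post−β_prior) successes and failures.
Total across both batches: 21−8=13 passes, 23−5=18 failures.
Subtract the second batch: 13−6=7 passes and 18−12=6 failures.

7 passes and 6 failures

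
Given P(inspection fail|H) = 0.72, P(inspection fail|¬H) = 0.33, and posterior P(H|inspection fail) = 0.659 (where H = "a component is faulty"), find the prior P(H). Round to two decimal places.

Bayes' rule in odds form gives O(H|E) = O(H)·[P(E|H)/P(E|¬H)], hence O(H) = O(H|E)/LR.
Posterior odds = 0.659/(1−0.659) = 1.9326. LR = 0.72/0.33 = 2.1818.
Prior odds = 1.9326/2.1818 = 0.8858, so P(H) = 0.8858/(1+0.8858) ≈ 0.47.

P(H) = 0.47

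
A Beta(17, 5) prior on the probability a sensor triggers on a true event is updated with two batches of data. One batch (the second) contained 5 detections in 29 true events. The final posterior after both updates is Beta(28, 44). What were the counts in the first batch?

6 detections and 15 misses

Because Beta–binomial updating is additive in the counts, the combined data contributed (α_post−α_prior, β_post−β_prior) successes and failures.
Total across both batches: 28−17=11 detections, 44−5=39 misses.
Subtract the second batch: 11−5=6 detections and 39−24=15 misses.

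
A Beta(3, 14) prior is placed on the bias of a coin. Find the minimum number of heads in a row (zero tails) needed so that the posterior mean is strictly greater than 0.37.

After k heads and 0 tails the posterior is Beta(3+k, 14), with mean (3+k)/(3+14+k).
Set (3+k)/(17+k) > 0.37 and solve: k > (0.37·17 − 3)/(1 − 0.37) = 5.222.
The smallest integer exceeding 5.222 is 6, and checking k=6: (9)/(23) = 0.3913 > 0.37.

k = 6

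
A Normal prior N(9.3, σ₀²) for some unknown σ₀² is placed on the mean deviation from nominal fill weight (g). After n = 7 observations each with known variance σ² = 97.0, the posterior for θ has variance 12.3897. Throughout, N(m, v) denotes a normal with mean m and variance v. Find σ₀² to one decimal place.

σ₀² = 117.0

Posterior precision equals prior precision plus data precision: 1/σ_n² = 1/σ₀² + n/σ².
So 1/σ₀² = 1/12.3897 − 7/97.0 = 0.080712 − 0.072165 = 0.008547.
Hence σ₀² = 1/0.008547 ≈ 117.0.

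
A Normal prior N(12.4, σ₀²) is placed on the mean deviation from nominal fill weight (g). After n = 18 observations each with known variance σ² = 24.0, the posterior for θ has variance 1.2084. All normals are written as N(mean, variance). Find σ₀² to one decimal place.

Posterior precision equals prior precision plus data precision: 1/σ_n² = 1/σ₀² + n/σ².
So 1/σ₀² = 1/1.2084 − 18/24.0 = 0.827541 − 0.750000 = 0.077541.
Hence σ₀² = 1/0.077541 ≈ 12.9.

σ₀² = 12.9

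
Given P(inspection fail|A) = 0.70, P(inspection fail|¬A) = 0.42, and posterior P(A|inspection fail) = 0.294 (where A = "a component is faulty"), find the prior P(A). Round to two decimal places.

Bayes' rule in odds form gives O(A|E) = O(A)·[P(E|A)/P(E|¬A)], hence O(A) = O(A|E)/LR.
Posterior odds = 0.294/(1−0.294) = 0.4164. LR = 0.70/0.42 = 1.6667.
Prior odds = 0.4164/1.6667 = 0.2498, so P(A) = 0.2498/(1+0.2498) ≈ 0.20.

P(A) = 0.20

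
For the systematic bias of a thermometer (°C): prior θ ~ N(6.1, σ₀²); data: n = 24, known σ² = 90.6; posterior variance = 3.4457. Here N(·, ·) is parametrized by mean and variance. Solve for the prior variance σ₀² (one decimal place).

For the Normal–Normal model with known σ², precisions add: τ_n = τ₀ + n/σ².
So 1/σ₀² = 1/3.4457 − 24/90.6 = 0.290217 − 0.264901 = 0.025316.
Hence σ₀² = 1/0.025316 ≈ 39.5.

σ₀² = 39.5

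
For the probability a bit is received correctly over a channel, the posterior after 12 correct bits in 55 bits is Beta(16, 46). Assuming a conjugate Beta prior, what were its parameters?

Beta(4, 3)

Under Beta–binomial conjugacy the posterior parameters are (α+s, β+f).
So α = 16 − 12 = 4 and β = 46 − 43 = 3.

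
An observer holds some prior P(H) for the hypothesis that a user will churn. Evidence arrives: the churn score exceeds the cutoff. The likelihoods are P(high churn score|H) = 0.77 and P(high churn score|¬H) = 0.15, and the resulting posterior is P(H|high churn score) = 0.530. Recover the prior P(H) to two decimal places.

In odds form, posterior odds = prior odds × likelihood ratio, so prior odds = posterior odds ÷ LR.
Posterior odds = 0.530/(1−0.530) = 1.1277. LR = 0.77/0.15 = 5.1333.
Prior odds = 1.1277/5.1333 = 0.2197, so P(H) = 0.2197/(1+0.2197) ≈ 0.18.

P(H) = 0.18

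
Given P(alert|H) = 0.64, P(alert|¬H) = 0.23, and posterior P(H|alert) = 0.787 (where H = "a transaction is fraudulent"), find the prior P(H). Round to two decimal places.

P(H) = 0.57

Bayes' rule in odds form gives O(H|E) = O(H)·[P(E|H)/P(E|¬H)], hence O(H) = O(H|E)/LR.
Posterior odds = 0.787/(1−0.787) = 3.6948. LR = 0.64/0.23 = 2.7826.
Prior odds = 3.6948/2.7826 = 1.3278, so P(H) = 1.3278/(1+1.3278) ≈ 0.57.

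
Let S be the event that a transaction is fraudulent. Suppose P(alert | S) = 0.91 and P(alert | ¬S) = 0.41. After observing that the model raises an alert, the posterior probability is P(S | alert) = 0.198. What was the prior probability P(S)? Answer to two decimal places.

In odds form, posterior odds = prior odds × likelihood ratio, so prior odds = posterior odds ÷ LR.
Posterior odds = 0.198/(1−0.198) = 0.2469. LR = 0.91/0.41 = 2.2195.
Prior odds = 0.2469/2.2195 = 0.1112, so P(S) = 0.1112/(1+0.1112) ≈ 0.10.

P(S) = 0.10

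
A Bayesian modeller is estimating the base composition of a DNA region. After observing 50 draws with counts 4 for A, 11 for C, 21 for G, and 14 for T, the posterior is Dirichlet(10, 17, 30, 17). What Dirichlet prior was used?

For a Dirichlet(α) prior with multinomial counts c, the posterior is Dirichlet(α + c) componentwise.
Subtract each count from the matching posterior parameter: 10−4=6, 17−11=6, 30−21=9, 17−14=3.

Dirichlet(6, 6, 9, 3)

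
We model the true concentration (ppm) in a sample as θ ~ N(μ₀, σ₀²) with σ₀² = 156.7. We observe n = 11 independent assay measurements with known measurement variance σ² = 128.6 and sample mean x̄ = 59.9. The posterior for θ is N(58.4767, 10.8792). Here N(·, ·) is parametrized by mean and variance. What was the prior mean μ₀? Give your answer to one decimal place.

The posterior mean is a precision-weighted average: μ_n = (τ₀μ₀ + τ_data·x̄)/(τ₀+τ_data), with τ₀=1/σ₀² and τ_data=n/σ².
Here τ₀ = 1/156.7 = 0.006382 and τ_data = 11/128.6 = 0.085537, so τ_n = 0.091919.
Rearranging for μ₀: μ₀ = (μ_n·τ_n − τ_data·x̄)/τ₀ = (58.4767·0.091919 − 0.085537·59.9) / 0.006382 = 0.251453/0.006382 ≈ 39.4.

μ₀ = 39.4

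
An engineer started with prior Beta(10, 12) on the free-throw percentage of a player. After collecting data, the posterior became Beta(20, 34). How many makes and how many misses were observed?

A Beta(a, b) prior with s successes and f failures in binomial data gives a Beta(a+s, b+f) posterior.
Match parameters: s=20−10=10, f=34−12=22.

10 makes and 22 misses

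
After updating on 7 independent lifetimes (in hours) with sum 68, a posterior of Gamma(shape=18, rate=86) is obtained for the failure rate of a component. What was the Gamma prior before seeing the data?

Gamma(shape=11, rate=18)

Gamma–exponential conjugacy: posterior shape = α + n, posterior rate = β + Σtᵢ.
So α = 18 − 7 = 11 and β = 86 − 68 = 18.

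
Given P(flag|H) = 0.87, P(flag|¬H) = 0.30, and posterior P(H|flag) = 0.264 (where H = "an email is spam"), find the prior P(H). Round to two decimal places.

P(H) = 0.11

Bayes' rule in odds form gives O(H|E) = O(H)·[P(E|H)/P(E|¬H)], hence O(H) = O(H|E)/LR.
Posterior odds = 0.264/(1−0.264) = 0.3587. LR = 0.87/0.30 = 2.9000.
Prior odds = 0.3587/2.9000 = 0.1237, so P(H) = 0.1237/(1+0.1237) ≈ 0.11.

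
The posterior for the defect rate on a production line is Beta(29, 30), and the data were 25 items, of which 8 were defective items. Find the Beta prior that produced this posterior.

Beta(21, 13)

Beta is conjugate to the binomial likelihood: posterior = Beta(α+s, β+f).
So α = 29 − 8 = 21 and β = 30 − 17 = 13.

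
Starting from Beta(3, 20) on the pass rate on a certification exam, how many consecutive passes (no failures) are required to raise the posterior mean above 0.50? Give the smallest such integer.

After k passes and 0 failures the posterior is Beta(3+k, 20), with mean (3+k)/(3+20+k).
Set (3+k)/(23+k) > 0.50 and solve: k > (0.50·23 − 3)/(1 − 0.50) = 17.000.
The smallest integer exceeding 17.000 is 18, and checking k=18: (21)/(41) = 0.5122 > 0.50.

k = 18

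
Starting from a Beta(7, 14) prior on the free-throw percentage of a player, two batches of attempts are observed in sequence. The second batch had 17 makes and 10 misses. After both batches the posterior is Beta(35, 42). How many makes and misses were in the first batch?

11 makes and 18 misses

Sequential conjugate updates are equivalent to a single update on the pooled data, so total successes = posterior α − prior α and total failures = posterior β − prior β.
Total across both batches: 35−7=28 makes, 42−14=28 misses.
Subtract the second batch: 28−17=11 makes and 28−10=18 misses.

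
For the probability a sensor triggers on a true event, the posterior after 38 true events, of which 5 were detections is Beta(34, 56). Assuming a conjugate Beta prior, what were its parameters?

A Beta(α, β) prior with s successes and f failures in binomial data gives a Beta(α+s, β+f) posterior.
Subtract the data counts: 34−5=29, 56−33=23.

Beta(29, 23)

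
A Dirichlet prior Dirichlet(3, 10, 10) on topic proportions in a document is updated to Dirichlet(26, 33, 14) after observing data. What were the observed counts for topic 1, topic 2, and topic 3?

For a Dirichlet(α) prior with multinomial counts c, the posterior is Dirichlet(α + c) componentwise.
Counts are posterior − prior componentwise: 26−3=23, 33−10=23, 14−10=4.

counts (23, 23, 4)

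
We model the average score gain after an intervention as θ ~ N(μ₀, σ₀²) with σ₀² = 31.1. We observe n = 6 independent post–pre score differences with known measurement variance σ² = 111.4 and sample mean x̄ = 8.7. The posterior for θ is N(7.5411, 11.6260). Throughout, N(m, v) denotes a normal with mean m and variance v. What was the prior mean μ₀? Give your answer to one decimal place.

The posterior mean is a precision-weighted average: μ_n = (τ₀μ₀ + τ_data·x̄)/(τ₀+τ_data), with τ₀=1/σ₀² and τ_data=n/σ².
Here τ₀ = 1/31.1 = 0.032154 and τ_data = 6/111.4 = 0.053860, so τ_n = 0.086014.
Rearranging for μ₀: μ₀ = (μ_n·τ_n − τ_data·x̄)/τ₀ = (7.5411·0.086014 − 0.053860·8.7) / 0.032154 = 0.180058/0.032154 ≈ 5.6.

μ₀ = 5.6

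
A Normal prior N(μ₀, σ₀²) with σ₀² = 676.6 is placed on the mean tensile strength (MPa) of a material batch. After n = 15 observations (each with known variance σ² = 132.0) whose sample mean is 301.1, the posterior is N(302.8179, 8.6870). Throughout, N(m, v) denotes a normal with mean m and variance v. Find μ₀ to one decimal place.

The posterior mean is a precision-weighted average: μ_n = (τ₀μ₀ + τ_data·x̄)/(τ₀+τ_data), with τ₀=1/σ₀² and τ_data=n/σ².
Here τ₀ = 1/676.6 = 0.001478 and τ_data = 15/132.0 = 0.113636, so τ_n = 0.115114.
Rearranging for μ₀: μ₀ = (μ_n·τ_n − τ_data·x̄)/τ₀ = (302.8179·0.115114 − 0.113636·301.1) / 0.001478 = 0.642780/0.001478 ≈ 434.9.

μ₀ = 434.9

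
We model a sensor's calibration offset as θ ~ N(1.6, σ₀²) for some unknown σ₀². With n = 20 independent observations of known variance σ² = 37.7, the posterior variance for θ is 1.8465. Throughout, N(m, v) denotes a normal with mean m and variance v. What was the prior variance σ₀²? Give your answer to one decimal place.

For the Normal–Normal model with known σ², precisions add: τ_n = τ₀ + n/σ².
So 1/σ₀² = 1/1.8465 − 20/37.7 = 0.541565 − 0.530504 = 0.011061.
Hence σ₀² = 1/0.011061 ≈ 90.4.

σ₀² = 90.4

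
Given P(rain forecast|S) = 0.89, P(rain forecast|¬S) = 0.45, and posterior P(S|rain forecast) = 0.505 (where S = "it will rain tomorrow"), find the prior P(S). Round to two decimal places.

P(S) = 0.34

In odds form, posterior odds = prior odds × likelihood ratio, so prior odds = posterior odds ÷ LR.
Posterior odds = 0.505/(1−0.505) = 1.0202. LR = 0.89/0.45 = 1.9778.
Prior odds = 1.0202/1.9778 = 0.5158, so P(S) = 0.5158/(1+0.5158) ≈ 0.34.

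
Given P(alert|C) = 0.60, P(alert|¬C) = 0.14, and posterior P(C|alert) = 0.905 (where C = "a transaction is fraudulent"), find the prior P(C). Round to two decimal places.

In odds form, posterior odds = prior odds × likelihood ratio, so prior odds = posterior odds ÷ LR.
Posterior odds = 0.905/(1−0.905) = 9.5263. LR = 0.60/0.14 = 4.2857.
Prior odds = 9.5263/4.2857 = 2.2228, so P(C) = 2.2228/(1+2.2228) ≈ 0.69.

P(C) = 0.69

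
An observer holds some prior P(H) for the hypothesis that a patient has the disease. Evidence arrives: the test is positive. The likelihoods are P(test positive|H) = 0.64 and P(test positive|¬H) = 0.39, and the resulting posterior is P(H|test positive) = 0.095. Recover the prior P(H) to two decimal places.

Bayes' rule in odds form gives O(H|E) = O(H)·[P(E|H)/P(E|¬H)], hence O(H) = O(H|E)/LR.
Posterior odds = 0.095/(1−0.095) = 0.1050. LR = 0.64/0.39 = 1.6410.
Prior odds = 0.1050/1.6410 = 0.0640, so P(H) = 0.0640/(1+0.0640) ≈ 0.06.

P(H) = 0.06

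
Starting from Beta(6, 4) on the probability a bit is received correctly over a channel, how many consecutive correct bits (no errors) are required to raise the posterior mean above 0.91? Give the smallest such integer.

After k correct bits and 0 errors the posterior is Beta(6+k, 4), with mean (6+k)/(6+4+k).
Set (6+k)/(10+k) > 0.91 and solve: k > (0.91·10 − 6)/(1 − 0.91) = 34.444.
The smallest integer exceeding 34.444 is 35.

k = 35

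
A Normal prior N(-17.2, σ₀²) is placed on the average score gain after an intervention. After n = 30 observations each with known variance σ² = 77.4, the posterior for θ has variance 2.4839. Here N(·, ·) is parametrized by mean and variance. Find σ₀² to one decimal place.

For the Normal–Normal model with known σ², precisions add: τ_n = τ₀ + n/σ².
So 1/σ₀² = 1/2.4839 − 30/77.4 = 0.402593 − 0.387597 = 0.014996.
Hence σ₀² = 1/0.014996 ≈ 66.7.

σ₀² = 66.7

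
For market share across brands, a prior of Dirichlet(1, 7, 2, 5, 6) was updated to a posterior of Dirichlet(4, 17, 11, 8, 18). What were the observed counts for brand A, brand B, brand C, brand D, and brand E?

For a Dirichlet(α) prior with multinomial counts c, the posterior is Dirichlet(α + c) componentwise.
Counts are posterior − prior componentwise: 4−1=3, 17−7=10, 11−2=9, 8−5=3, 18−6=12.

counts (3, 10, 9, 3, 12)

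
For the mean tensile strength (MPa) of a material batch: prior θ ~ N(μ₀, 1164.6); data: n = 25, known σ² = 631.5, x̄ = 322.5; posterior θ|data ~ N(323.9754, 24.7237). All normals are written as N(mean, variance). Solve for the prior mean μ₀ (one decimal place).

The posterior mean is a precision-weighted average: μ_n = (τ₀μ₀ + τ_data·x̄)/(τ₀+τ_data), with τ₀=1/σ₀² and τ_data=n/σ².
Here τ₀ = 1/1164.6 = 0.000859 and τ_data = 25/631.5 = 0.039588, so τ_n = 0.040447.
Rearranging for μ₀: μ₀ = (μ_n·τ_n − τ_data·x̄)/τ₀ = (323.9754·0.040447 − 0.039588·322.5) / 0.000859 = 0.336703/0.000859 ≈ 392.0.

μ₀ = 392.0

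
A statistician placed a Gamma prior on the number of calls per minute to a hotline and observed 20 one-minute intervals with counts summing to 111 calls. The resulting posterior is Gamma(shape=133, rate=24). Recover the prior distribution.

Gamma(shape=22, rate=4)

Gamma–Poisson conjugacy: posterior shape = α + Σxᵢ, posterior rate = β + n.
So α = 133 − 111 = 22 and β = 24 − 20 = 4.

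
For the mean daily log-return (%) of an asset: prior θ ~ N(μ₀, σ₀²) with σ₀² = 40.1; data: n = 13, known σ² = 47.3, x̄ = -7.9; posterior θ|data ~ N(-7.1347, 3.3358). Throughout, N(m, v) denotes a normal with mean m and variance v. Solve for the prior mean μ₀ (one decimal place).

μ₀ = 1.3

With known observation variance, the Normal–Normal posterior has precision τ_n = τ₀ + n/σ² and mean μ_n = (τ₀μ₀ + (n/σ²)x̄)/τ_n.
Here τ₀ = 1/40.1 = 0.024938 and τ_data = 13/47.3 = 0.274841, so τ_n = 0.299779.
Rearranging for μ₀: μ₀ = (μ_n·τ_n − τ_data·x̄)/τ₀ = (-7.1347·0.299779 − 0.274841·-7.9) / 0.024938 = 0.032411/0.024938 ≈ 1.3.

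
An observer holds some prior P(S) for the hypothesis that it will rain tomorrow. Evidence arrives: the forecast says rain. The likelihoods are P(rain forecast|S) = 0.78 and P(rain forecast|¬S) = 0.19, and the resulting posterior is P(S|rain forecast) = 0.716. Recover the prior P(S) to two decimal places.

P(S) = 0.38

Bayes' rule in odds form gives O(S|E) = O(S)·[P(E|S)/P(E|¬S)], hence O(S) = O(S|E)/LR.
Posterior odds = 0.716/(1−0.716) = 2.5211. LR = 0.78/0.19 = 4.1053.
Prior odds = 2.5211/4.1053 = 0.6141, so P(S) = 0.6141/(1+0.6141) ≈ 0.38.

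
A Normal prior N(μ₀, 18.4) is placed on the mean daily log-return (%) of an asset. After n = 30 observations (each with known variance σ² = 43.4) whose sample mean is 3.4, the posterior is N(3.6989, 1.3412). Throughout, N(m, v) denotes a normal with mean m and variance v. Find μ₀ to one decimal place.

With known observation variance, the Normal–Normal posterior has precision τ_n = τ₀ + n/σ² and mean μ_n = (τ₀μ₀ + (n/σ²)x̄)/τ_n.
Here τ₀ = 1/18.4 = 0.054348 and τ_data = 30/43.4 = 0.691244, so τ_n = 0.745592.
Rearranging for μ₀: μ₀ = (μ_n·τ_n − τ_data·x̄)/τ₀ = (3.6989·0.745592 − 0.691244·3.4) / 0.054348 = 0.407641/0.054348 ≈ 7.5.

μ₀ = 7.5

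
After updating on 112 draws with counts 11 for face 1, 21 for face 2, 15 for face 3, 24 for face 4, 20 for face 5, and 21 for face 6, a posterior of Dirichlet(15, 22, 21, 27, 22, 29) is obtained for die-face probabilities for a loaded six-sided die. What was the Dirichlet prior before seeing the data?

Dirichlet(4, 1, 6, 3, 2, 8)

For a Dirichlet(α) prior with multinomial counts c, the posterior is Dirichlet(α + c) componentwise.
Subtract each count from the matching posterior parameter: 15−11=4, 22−21=1, 21−15=6, 27−24=3, 22−20=2, 29−21=8.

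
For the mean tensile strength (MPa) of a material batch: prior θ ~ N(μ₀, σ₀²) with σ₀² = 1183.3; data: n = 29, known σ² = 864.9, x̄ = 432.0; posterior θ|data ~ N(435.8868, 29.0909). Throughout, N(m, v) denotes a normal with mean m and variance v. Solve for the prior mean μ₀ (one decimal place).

μ₀ = 590.1

The posterior mean is a precision-weighted average: μ_n = (τ₀μ₀ + τ_data·x̄)/(τ₀+τ_data), with τ₀=1/σ₀² and τ_data=n/σ².
Here τ₀ = 1/1183.3 = 0.000845 and τ_data = 29/864.9 = 0.033530, so τ_n = 0.034375.
Rearranging for μ₀: μ₀ = (μ_n·τ_n − τ_data·x̄)/τ₀ = (435.8868·0.034375 − 0.033530·432.0) / 0.000845 = 0.498649/0.000845 ≈ 590.1.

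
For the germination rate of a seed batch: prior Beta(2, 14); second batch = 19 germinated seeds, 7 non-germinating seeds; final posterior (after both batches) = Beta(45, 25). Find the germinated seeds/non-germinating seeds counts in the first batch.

Sequential conjugate updates are equivalent to a single update on the pooled data, so total successes = posterior α − prior α and total failures = posterior β − prior β.
Total across both batches: 45−2=43 germinated seeds, 25−14=11 non-germinating seeds.
Subtract the second batch: 43−19=24 germinated seeds and 11−7=4 non-germinating seeds.

24 germinated seeds and 4 non-germinating seeds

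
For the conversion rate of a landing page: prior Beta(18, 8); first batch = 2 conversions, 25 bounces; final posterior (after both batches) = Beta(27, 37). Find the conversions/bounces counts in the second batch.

7 conversions and 4 bounces

Sequential conjugate updates are equivalent to a single update on the pooled data, so total successes = posterior α − prior α and total failures = posterior β − prior β.
Total across both batches: 27−18=9 conversions, 37−8=29 bounces.
Subtract the first batch: 9−2=7 conversions and 29−25=4 bounces.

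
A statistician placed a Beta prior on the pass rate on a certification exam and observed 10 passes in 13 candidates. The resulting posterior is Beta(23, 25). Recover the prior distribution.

Beta(13, 22)

A Beta(a, b) prior with s successes and f failures in binomial data gives a Beta(a+s, b+f) posterior.
So a = 23 − 10 = 13 and b = 25 − 3 = 22.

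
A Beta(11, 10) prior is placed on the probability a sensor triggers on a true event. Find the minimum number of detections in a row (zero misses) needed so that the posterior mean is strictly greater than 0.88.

After k detections and 0 misses the posterior is Beta(11+k, 10), with mean (11+k)/(11+10+k).
Set (11+k)/(21+k) > 0.88 and solve: k > (0.88·21 − 11)/(1 − 0.88) = 62.333.
The smallest integer exceeding 62.333 is 63, and checking k=63: (74)/(84) = 0.8810 > 0.88.

k = 63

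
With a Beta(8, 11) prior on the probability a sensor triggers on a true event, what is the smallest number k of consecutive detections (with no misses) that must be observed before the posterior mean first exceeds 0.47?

k = 2

After k detections and 0 misses the posterior is Beta(8+k, 11), with mean (8+k)/(8+11+k).
Set (8+k)/(19+k) > 0.47 and solve: k > (0.47·19 − 8)/(1 − 0.47) = 1.755.
The smallest integer exceeding 1.755 is 2.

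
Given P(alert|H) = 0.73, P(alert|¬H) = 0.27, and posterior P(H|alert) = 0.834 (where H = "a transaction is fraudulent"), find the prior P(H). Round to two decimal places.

Bayes' rule in odds form gives O(H|E) = O(H)·[P(E|H)/P(E|¬H)], hence O(H) = O(H|E)/LR.
Posterior odds = 0.834/(1−0.834) = 5.0241. LR = 0.73/0.27 = 2.7037.
Prior odds = 5.0241/2.7037 = 1.8582, so P(H) = 1.8582/(1+1.8582) ≈ 0.65.

P(H) = 0.65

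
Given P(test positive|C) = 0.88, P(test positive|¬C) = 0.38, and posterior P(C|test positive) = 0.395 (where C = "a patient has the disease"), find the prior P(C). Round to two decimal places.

P(C) = 0.22

Bayes' rule in odds form gives O(C|E) = O(C)·[P(E|C)/P(E|¬C)], hence O(C) = O(C|E)/LR.
Posterior odds = 0.395/(1−0.395) = 0.6529. LR = 0.88/0.38 = 2.3158.
Prior odds = 0.6529/2.3158 = 0.2819, so P(C) = 0.2819/(1+0.2819) ≈ 0.22.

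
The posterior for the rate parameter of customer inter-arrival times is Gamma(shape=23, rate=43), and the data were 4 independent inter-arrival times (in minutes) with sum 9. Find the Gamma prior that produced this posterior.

For an exponential likelihood with a Gamma(α, β) prior on the rate, n observations with total T give posterior Gamma(α+n, β+T).
So α = 23 − 4 = 19 and β = 43 − 9 = 34.

Gamma(shape=19, rate=34)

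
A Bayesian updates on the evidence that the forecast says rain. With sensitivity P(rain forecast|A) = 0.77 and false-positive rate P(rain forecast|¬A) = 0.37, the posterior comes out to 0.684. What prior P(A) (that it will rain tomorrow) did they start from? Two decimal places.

P(A) = 0.51

Bayes' rule in odds form gives O(A|E) = O(A)·[P(E|A)/P(E|¬A)], hence O(A) = O(A|E)/LR.
Posterior odds = 0.684/(1−0.684) = 2.1646. LR = 0.77/0.37 = 2.0811.
Prior odds = 2.1646/2.0811 = 1.0401, so P(A) = 1.0401/(1+1.0401) ≈ 0.51.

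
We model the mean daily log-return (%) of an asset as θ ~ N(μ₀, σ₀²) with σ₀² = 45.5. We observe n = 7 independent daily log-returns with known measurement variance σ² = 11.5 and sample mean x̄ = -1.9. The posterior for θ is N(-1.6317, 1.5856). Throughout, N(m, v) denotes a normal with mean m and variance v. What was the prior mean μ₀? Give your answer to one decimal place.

μ₀ = 5.8

The posterior mean is a precision-weighted average: μ_n = (τ₀μ₀ + τ_data·x̄)/(τ₀+τ_data), with τ₀=1/σ₀² and τ_data=n/σ².
Here τ₀ = 1/45.5 = 0.021978 and τ_data = 7/11.5 = 0.608696, so τ_n = 0.630674.
Rearranging for μ₀: μ₀ = (μ_n·τ_n − τ_data·x̄)/τ₀ = (-1.6317·0.630674 − 0.608696·-1.9) / 0.021978 = 0.127452/0.021978 ≈ 5.8.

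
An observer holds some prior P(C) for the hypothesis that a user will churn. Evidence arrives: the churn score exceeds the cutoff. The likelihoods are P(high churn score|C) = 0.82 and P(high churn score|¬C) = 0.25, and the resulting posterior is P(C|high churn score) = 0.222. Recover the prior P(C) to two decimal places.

In odds form, posterior odds = prior odds × likelihood ratio, so prior odds = posterior odds ÷ LR.
Posterior odds = 0.222/(1−0.222) = 0.2853. LR = 0.82/0.25 = 3.2800.
Prior odds = 0.2853/3.2800 = 0.0870, so P(C) = 0.0870/(1+0.0870) ≈ 0.08.

P(C) = 0.08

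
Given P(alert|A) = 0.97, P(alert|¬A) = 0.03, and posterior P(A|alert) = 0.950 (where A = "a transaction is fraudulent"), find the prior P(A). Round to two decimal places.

P(A) = 0.37

In odds form, posterior odds = prior odds × likelihood ratio, so prior odds = posterior odds ÷ LR.
Posterior odds = 0.950/(1−0.950) = 19.0000. LR = 0.97/0.03 = 32.3333.
Prior odds = 19.0000/32.3333 = 0.5876, so P(A) = 0.5876/(1+0.5876) ≈ 0.37.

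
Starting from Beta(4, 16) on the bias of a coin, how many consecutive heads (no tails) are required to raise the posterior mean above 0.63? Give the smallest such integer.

k = 24

After k heads and 0 tails the posterior is Beta(4+k, 16), with mean (4+k)/(4+16+k).
Set (4+k)/(20+k) > 0.63 and solve: k > (0.63·20 − 4)/(1 − 0.63) = 23.243.
The smallest integer exceeding 23.243 is 24.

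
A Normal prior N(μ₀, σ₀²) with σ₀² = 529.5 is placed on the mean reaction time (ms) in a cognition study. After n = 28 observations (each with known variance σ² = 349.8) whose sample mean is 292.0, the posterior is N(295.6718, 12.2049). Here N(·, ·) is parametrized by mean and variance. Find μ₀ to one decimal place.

With known observation variance, the Normal–Normal posterior has precision τ_n = τ₀ + n/σ² and mean μ_n = (τ₀μ₀ + (n/σ²)x̄)/τ_n.
Here τ₀ = 1/529.5 = 0.001889 and τ_data = 28/349.8 = 0.080046, so τ_n = 0.081935.
Rearranging for μ₀: μ₀ = (μ_n·τ_n − τ_data·x̄)/τ₀ = (295.6718·0.081935 − 0.080046·292.0) / 0.001889 = 0.852437/0.001889 ≈ 451.3.

μ₀ = 451.3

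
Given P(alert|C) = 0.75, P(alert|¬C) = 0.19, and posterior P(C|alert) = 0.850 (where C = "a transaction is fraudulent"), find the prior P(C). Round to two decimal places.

In odds form, posterior odds = prior odds × likelihood ratio, so prior odds = posterior odds ÷ LR.
Posterior odds = 0.850/(1−0.850) = 5.6667. LR = 0.75/0.19 = 3.9474.
Prior odds = 5.6667/3.9474 = 1.4356, so P(C) = 1.4356/(1+1.4356) ≈ 0.59.

P(C) = 0.59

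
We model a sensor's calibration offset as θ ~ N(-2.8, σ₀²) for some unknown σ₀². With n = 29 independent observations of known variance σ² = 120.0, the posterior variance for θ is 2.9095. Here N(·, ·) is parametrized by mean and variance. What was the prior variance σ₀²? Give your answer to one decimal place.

σ₀² = 9.8

Posterior precision equals prior precision plus data precision: 1/σ_n² = 1/σ₀² + n/σ².
So 1/σ₀² = 1/2.9095 − 29/120.0 = 0.343702 − 0.241667 = 0.102035.
Hence σ₀² = 1/0.102035 ≈ 9.8.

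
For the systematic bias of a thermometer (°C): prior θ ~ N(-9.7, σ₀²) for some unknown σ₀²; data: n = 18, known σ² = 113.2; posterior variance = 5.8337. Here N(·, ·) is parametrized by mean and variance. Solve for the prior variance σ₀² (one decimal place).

σ₀² = 80.6

For the Normal–Normal model with known σ², precisions add: τ_n = τ₀ + n/σ².
So 1/σ₀² = 1/5.8337 − 18/113.2 = 0.171418 − 0.159011 = 0.012407.
Hence σ₀² = 1/0.012407 ≈ 80.6.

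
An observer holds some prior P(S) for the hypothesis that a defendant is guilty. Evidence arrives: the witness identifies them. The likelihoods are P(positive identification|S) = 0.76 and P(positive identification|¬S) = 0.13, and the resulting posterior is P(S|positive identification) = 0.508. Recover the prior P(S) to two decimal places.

P(S) = 0.15

Bayes' rule in odds form gives O(S|E) = O(S)·[P(E|S)/P(E|¬S)], hence O(S) = O(S|E)/LR.
Posterior odds = 0.508/(1−0.508) = 1.0325. LR = 0.76/0.13 = 5.8462.
Prior odds = 1.0325/5.8462 = 0.1766, so P(S) = 0.1766/(1+0.1766) ≈ 0.15.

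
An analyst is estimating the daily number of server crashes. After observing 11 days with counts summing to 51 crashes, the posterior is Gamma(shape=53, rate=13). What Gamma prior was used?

Gamma(shape=2, rate=2)

Gamma–Poisson conjugacy: posterior shape = α + Σxᵢ, posterior rate = β + n.
So α = 53 − 51 = 2 and β = 13 − 11 = 2.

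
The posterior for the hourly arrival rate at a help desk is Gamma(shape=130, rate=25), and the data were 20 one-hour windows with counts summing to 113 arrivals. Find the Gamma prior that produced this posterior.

A Gamma(α, β) prior (rate parametrization) on a Poisson rate with n observations summing to S gives posterior Gamma(α+S, β+n).
So α = 130 − 113 = 17 and β = 25 − 20 = 5.

Gamma(shape=17, rate=5)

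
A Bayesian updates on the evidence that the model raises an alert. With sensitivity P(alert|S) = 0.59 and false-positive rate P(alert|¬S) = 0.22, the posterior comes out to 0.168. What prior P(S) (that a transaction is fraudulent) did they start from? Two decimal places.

P(S) = 0.07

Bayes' rule in odds form gives O(S|E) = O(S)·[P(E|S)/P(E|¬S)], hence O(S) = O(S|E)/LR.
Posterior odds = 0.168/(1−0.168) = 0.2019. LR = 0.59/0.22 = 2.6818.
Prior odds = 0.2019/2.6818 = 0.0753, so P(S) = 0.0753/(1+0.0753) ≈ 0.07.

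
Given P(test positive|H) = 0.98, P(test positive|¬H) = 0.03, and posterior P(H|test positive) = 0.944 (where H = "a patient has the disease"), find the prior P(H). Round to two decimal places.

In odds form, posterior odds = prior odds × likelihood ratio, so prior odds = posterior odds ÷ LR.
Posterior odds = 0.944/(1−0.944) = 16.8571. LR = 0.98/0.03 = 32.6667.
Prior odds = 16.8571/32.6667 = 0.5160, so P(H) = 0.5160/(1+0.5160) ≈ 0.34.

P(H) = 0.34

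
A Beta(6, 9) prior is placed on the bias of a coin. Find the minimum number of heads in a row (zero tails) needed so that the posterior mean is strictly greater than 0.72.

After k heads and 0 tails the posterior is Beta(6+k, 9), with mean (6+k)/(6+9+k).
Set (6+k)/(15+k) > 0.72 and solve: k > (0.72·15 − 6)/(1 − 0.72) = 17.143.
The smallest integer exceeding 17.143 is 18, and checking k=18: (24)/(33) = 0.7273 > 0.72.

k = 18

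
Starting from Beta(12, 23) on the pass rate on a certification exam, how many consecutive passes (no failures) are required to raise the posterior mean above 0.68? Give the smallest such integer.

After k passes and 0 failures the posterior is Beta(12+k, 23), with mean (12+k)/(12+23+k).
Set (12+k)/(35+k) > 0.68 and solve: k > (0.68·35 − 12)/(1 − 0.68) = 36.875.
The smallest integer exceeding 36.875 is 37, and checking k=37: (49)/(72) = 0.6806 > 0.68.

k = 37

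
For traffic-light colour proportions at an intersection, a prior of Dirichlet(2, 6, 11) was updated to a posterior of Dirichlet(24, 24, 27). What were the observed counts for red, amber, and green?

counts (22, 18, 16)

For a Dirichlet(α) prior with multinomial counts c, the posterior is Dirichlet(α + c) componentwise.
Counts are posterior − prior componentwise: 24−2=22, 24−6=18, 27−11=16.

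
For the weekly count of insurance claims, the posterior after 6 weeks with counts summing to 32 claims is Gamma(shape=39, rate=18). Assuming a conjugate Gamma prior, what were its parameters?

A Gamma(α, β) prior (rate parametrization) on a Poisson rate with n observations summing to S gives posterior Gamma(α+S, β+n).
So α = 39 − 32 = 7 and β = 18 − 6 = 12.

Gamma(shape=7, rate=12)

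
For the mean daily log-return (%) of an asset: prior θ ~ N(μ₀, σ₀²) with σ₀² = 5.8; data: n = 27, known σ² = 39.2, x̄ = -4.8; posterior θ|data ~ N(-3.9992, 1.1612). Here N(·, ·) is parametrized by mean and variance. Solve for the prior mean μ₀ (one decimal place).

The posterior mean is a precision-weighted average: μ_n = (τ₀μ₀ + τ_data·x̄)/(τ₀+τ_data), with τ₀=1/σ₀² and τ_data=n/σ².
Here τ₀ = 1/5.8 = 0.172414 and τ_data = 27/39.2 = 0.688776, so τ_n = 0.861190.
Rearranging for μ₀: μ₀ = (μ_n·τ_n − τ_data·x̄)/τ₀ = (-3.9992·0.861190 − 0.688776·-4.8) / 0.172414 = -0.137946/0.172414 ≈ -0.8.

μ₀ = -0.8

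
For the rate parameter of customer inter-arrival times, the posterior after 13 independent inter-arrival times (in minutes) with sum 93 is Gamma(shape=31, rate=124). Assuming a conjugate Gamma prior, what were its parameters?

Gamma(shape=18, rate=31)

Gamma–exponential conjugacy: posterior shape = α + n, posterior rate = β + Σtᵢ.
So α = 31 − 13 = 18 and β = 124 − 93 = 31.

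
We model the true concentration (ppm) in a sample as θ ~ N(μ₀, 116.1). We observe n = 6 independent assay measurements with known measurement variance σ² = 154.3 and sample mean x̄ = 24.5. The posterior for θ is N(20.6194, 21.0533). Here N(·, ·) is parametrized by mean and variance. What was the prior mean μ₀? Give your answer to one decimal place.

μ₀ = 3.1

The posterior mean is a precision-weighted average: μ_n = (τ₀μ₀ + τ_data·x̄)/(τ₀+τ_data), with τ₀=1/σ₀² and τ_data=n/σ².
Here τ₀ = 1/116.1 = 0.008613 and τ_data = 6/154.3 = 0.038885, so τ_n = 0.047498.
Rearranging for μ₀: μ₀ = (μ_n·τ_n − τ_data·x̄)/τ₀ = (20.6194·0.047498 − 0.038885·24.5) / 0.008613 = 0.026698/0.008613 ≈ 3.1.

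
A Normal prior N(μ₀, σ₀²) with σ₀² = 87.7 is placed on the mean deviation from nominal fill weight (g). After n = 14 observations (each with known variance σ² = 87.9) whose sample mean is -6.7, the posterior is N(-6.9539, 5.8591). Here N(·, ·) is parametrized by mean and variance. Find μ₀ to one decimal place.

μ₀ = -10.5

With known observation variance, the Normal–Normal posterior has precision τ_n = τ₀ + n/σ² and mean μ_n = (τ₀μ₀ + (n/σ²)x̄)/τ_n.
Here τ₀ = 1/87.7 = 0.011403 and τ_data = 14/87.9 = 0.159272, so τ_n = 0.170675.
Rearranging for μ₀: μ₀ = (μ_n·τ_n − τ_data·x̄)/τ₀ = (-6.9539·0.170675 − 0.159272·-6.7) / 0.011403 = -0.119734/0.011403 ≈ -10.5.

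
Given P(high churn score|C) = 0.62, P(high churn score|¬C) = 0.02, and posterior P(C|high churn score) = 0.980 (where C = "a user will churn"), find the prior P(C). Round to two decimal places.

P(C) = 0.61

Bayes' rule in odds form gives O(C|E) = O(C)·[P(E|C)/P(E|¬C)], hence O(C) = O(C|E)/LR.
Posterior odds = 0.980/(1−0.980) = 49.0000. LR = 0.62/0.02 = 31.0000.
Prior odds = 49.0000/31.0000 = 1.5806, so P(C) = 1.5806/(1+1.5806) ≈ 0.61.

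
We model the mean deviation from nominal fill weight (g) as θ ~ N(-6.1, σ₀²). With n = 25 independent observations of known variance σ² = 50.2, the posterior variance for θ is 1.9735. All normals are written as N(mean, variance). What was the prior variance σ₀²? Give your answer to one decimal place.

Posterior precision equals prior precision plus data precision: 1/σ_n² = 1/σ₀² + n/σ².
So 1/σ₀² = 1/1.9735 − 25/50.2 = 0.506714 − 0.498008 = 0.008706.
Hence σ₀² = 1/0.008706 ≈ 114.9.

σ₀² = 114.9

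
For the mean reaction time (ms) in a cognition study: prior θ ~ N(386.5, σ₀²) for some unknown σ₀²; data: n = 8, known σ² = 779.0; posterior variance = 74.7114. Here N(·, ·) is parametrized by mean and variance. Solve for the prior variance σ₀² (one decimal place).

σ₀² = 321.0

Posterior precision equals prior precision plus data precision: 1/σ_n² = 1/σ₀² + n/σ².
So 1/σ₀² = 1/74.7114 − 8/779.0 = 0.013385 − 0.010270 = 0.003115.
Hence σ₀² = 1/0.003115 ≈ 321.0.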